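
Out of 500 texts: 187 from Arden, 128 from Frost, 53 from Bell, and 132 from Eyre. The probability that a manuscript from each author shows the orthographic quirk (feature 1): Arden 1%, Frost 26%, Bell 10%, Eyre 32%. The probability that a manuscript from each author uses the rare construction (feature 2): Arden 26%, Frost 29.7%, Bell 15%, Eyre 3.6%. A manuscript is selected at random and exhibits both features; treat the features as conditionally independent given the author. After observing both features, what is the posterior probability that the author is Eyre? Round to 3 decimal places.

Compute prior × likelihood for every hypothesis:
  Arden: 0.374 × 0.01 × 0.26 = 0.0009724
  Frost: 0.256 × 0.26 × 0.297 = 0.01976832
  Bell: 0.106 × 0.1 × 0.15 = 0.00159
  Eyre: 0.264 × 0.32 × 0.036 = 0.00304128
Sum = 0.025372.
P(Eyre | evidence) = 0.00304128 / 0.025372 ≈ 0.120.

0.120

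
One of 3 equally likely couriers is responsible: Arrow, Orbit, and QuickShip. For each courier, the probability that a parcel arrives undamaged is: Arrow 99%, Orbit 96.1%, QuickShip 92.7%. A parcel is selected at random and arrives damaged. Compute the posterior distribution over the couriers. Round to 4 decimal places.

Arrow 0.0820, Orbit 0.3197, QuickShip 0.5984

Taking complements, P(damaged | each) = Arrow 0.01, Orbit 0.039, QuickShip 0.073.
Since the prior is uniform, the posterior is proportional to the likelihood:
  Arrow: 0.01
  Orbit: 0.039
  QuickShip: 0.073
Total = 0.122.
P(Arrow | damaged) = 0.01/0.122 ≈ 0.0820
P(Orbit | damaged) = 0.039/0.122 ≈ 0.3197
P(QuickShip | damaged) = 0.073/0.122 ≈ 0.5984
(Check: 0.0820+0.3197+0.5984 = 1.0001.)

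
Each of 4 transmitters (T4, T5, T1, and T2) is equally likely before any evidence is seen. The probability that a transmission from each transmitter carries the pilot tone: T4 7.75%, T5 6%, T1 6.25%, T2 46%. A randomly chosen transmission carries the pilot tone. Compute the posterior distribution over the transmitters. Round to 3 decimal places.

T4 0.117, T5 0.091, T1 0.095, T2 0.697

With a uniform prior (1/4 each), posterior ∝ likelihood:
  T4: 0.0775
  T5: 0.06
  T1: 0.0625
  T2: 0.46
Sum = 0.66.
P(T4 | pilot) = 0.0775/0.66 ≈ 0.117
P(T5 | pilot) = 0.06/0.66 ≈ 0.091
P(T1 | pilot) = 0.0625/0.66 ≈ 0.095
P(T2 | pilot) = 0.46/0.66 ≈ 0.697
(Check: 0.117+0.091+0.095+0.697 = 1.000.)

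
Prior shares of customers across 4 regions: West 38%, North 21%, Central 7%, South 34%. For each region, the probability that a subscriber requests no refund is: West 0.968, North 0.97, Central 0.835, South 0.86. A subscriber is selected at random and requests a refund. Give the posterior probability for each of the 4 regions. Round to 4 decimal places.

Taking complements, P(refund | each) = West 0.032, North 0.03, Central 0.165, South 0.14.
By Bayes' rule, posterior ∝ prior × likelihood:
  West: 0.38 × 0.032 = 0.01216
  North: 0.21 × 0.03 = 0.0063
  Central: 0.07 × 0.165 = 0.01155
  South: 0.34 × 0.14 = 0.0476
Normalizing constant = 0.07761.
P(West | refund) = 0.01216/0.07761 ≈ 0.1567
P(North | refund) = 0.0063/0.07761 ≈ 0.0812
P(Central | refund) = 0.01155/0.07761 ≈ 0.1488
P(South | refund) = 0.0476/0.07761 ≈ 0.6133
(Check: 0.1567+0.0812+0.1488+0.6133 = 1.0000.)

West 0.1567, North 0.0812, Central 0.1488, South 0.6133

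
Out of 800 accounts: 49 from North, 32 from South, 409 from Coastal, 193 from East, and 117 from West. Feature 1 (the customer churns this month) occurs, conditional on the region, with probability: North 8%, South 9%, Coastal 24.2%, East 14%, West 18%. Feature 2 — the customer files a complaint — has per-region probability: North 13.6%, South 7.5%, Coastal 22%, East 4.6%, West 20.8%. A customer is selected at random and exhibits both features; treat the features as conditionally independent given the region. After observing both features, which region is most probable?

Compute prior × likelihood for every hypothesis:
  North: 0.06125 × 0.08 × 0.136 = 0.0006664
  South: 0.04 × 0.09 × 0.075 = 0.00027
  Coastal: 0.51125 × 0.242 × 0.22 = 0.02721895
  East: 0.24125 × 0.14 × 0.046 = 0.00155365
  West: 0.14625 × 0.18 × 0.208 = 0.0054756
Sum = 0.0351846.
Largest term belongs to Coastal, so Coastal is most probable.

Coastal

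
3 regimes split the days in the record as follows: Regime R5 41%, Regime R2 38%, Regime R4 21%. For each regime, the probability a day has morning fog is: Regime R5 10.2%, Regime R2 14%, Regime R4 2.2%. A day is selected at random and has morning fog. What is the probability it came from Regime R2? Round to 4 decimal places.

Prior × likelihood for each hypothesis:
  Regime R5: 0.41 × 0.102 = 0.04182
  Regime R2: 0.38 × 0.14 = 0.0532
  Regime R4: 0.21 × 0.022 = 0.00462
Sum = 0.09964.
P(Regime R2 | evidence) = 0.0532 / 0.09964 ≈ 0.5339.

0.5339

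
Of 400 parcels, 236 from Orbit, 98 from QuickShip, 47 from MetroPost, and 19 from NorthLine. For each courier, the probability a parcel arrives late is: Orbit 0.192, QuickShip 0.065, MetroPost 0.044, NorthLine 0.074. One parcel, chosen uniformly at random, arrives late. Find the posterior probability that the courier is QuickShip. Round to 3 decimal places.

0.115

Prior × likelihood for each hypothesis:
  Orbit: 0.59 × 0.192 = 0.11328
  QuickShip: 0.245 × 0.065 = 0.015925
  MetroPost: 0.1175 × 0.044 = 0.00517
  NorthLine: 0.0475 × 0.074 = 0.003515
Normalizing constant = 0.13789.
P(QuickShip | evidence) = 0.015925 / 0.13789 ≈ 0.115.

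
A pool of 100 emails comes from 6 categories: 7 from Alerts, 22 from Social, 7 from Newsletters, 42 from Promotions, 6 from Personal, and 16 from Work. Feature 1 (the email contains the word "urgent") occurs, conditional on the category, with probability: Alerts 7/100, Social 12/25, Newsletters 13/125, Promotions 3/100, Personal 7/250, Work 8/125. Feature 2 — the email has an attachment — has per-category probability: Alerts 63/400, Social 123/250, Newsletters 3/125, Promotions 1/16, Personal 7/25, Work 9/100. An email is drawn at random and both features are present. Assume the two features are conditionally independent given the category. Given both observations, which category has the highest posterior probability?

Unnormalized posteriors (prior × likelihood):
  Alerts: 0.07 × 0.07 × 0.1575 = 0.00077175
  Social: 0.22 × 0.48 × 0.492 = 0.0519552
  Newsletters: 0.07 × 0.104 × 0.024 = 0.00017472
  Promotions: 0.42 × 0.03 × 0.0625 = 0.0007875
  Personal: 0.06 × 0.028 × 0.28 = 0.0004704
  Work: 0.16 × 0.064 × 0.09 = 0.0009216
Sum = 0.05508117.
Largest term belongs to Social, so Social is most probable.

Social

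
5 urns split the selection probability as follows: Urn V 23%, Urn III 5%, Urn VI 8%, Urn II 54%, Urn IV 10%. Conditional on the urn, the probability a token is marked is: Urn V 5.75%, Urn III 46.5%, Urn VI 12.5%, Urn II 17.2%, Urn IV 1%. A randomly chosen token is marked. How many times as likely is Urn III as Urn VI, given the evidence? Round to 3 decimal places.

Prior × likelihood for each hypothesis:
  Urn V: 0.23 × 0.0575 = 0.013225
  Urn III: 0.05 × 0.465 = 0.02325
  Urn VI: 0.08 × 0.125 = 0.01
  Urn II: 0.54 × 0.172 = 0.09288
  Urn IV: 0.1 × 0.01 = 0.001
Normalizing constant = 0.140355.
The ratio is 0.02325 / 0.01 (the normalizer cancels) = 2.325.

2.325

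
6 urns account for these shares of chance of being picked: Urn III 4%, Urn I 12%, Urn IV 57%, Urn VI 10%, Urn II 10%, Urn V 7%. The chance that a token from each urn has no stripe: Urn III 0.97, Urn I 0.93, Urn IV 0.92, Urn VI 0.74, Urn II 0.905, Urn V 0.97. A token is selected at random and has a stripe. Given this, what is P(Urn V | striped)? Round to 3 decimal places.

Taking complements, P(striped | each) = Urn III 0.03, Urn I 0.07, Urn IV 0.08, Urn VI 0.26, Urn II 0.095, Urn V 0.03.
Compute prior × likelihood for every hypothesis:
  Urn III: 0.04 × 0.03 = 0.0012
  Urn I: 0.12 × 0.07 = 0.0084
  Urn IV: 0.57 × 0.08 = 0.0456
  Urn VI: 0.1 × 0.26 = 0.026
  Urn II: 0.1 × 0.095 = 0.0095
  Urn V: 0.07 × 0.03 = 0.0021
Total = 0.0928.
P(Urn V | evidence) = 0.0021 / 0.0928 ≈ 0.023.

0.023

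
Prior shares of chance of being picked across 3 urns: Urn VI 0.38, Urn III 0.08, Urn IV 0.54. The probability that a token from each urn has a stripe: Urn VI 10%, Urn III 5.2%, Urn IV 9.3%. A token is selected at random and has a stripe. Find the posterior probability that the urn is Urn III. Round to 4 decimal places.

Prior × likelihood for each hypothesis:
  Urn VI: 0.38 × 0.1 = 0.038
  Urn III: 0.08 × 0.052 = 0.00416
  Urn IV: 0.54 × 0.093 = 0.05022
Normalizing constant = 0.09238.
P(Urn III | evidence) = 0.00416 / 0.09238 ≈ 0.0450.

0.0450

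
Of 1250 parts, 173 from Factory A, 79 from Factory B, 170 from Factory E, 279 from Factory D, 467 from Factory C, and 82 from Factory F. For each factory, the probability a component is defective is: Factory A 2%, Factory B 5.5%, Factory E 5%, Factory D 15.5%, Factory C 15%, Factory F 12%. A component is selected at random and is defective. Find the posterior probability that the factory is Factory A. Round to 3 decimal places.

0.025

Unnormalized posteriors (prior × likelihood):
  Factory A: 0.1384 × 0.02 = 0.002768
  Factory B: 0.0632 × 0.055 = 0.003476
  Factory E: 0.136 × 0.05 = 0.0068
  Factory D: 0.2232 × 0.155 = 0.034596
  Factory C: 0.3736 × 0.15 = 0.05604
  Factory F: 0.0656 × 0.12 = 0.007872
Total = 0.111552.
P(Factory A | evidence) = 0.002768 / 0.111552 ≈ 0.025.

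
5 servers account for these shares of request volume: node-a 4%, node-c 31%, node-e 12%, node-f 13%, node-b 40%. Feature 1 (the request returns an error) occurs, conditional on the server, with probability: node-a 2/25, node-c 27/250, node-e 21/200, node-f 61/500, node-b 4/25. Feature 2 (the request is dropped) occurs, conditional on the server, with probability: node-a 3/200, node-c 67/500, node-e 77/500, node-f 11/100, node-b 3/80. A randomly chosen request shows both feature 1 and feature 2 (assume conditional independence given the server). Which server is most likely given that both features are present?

node-c

Unnormalized posteriors (prior × likelihood):
  node-a: 0.04 × 0.08 × 0.015 = 0.000048
  node-c: 0.31 × 0.108 × 0.134 = 0.00448632
  node-e: 0.12 × 0.105 × 0.154 = 0.0019404
  node-f: 0.13 × 0.122 × 0.11 = 0.0017446
  node-b: 0.4 × 0.16 × 0.0375 = 0.0024
Sum = 0.01061932.
Largest term belongs to node-c, so node-c is most probable.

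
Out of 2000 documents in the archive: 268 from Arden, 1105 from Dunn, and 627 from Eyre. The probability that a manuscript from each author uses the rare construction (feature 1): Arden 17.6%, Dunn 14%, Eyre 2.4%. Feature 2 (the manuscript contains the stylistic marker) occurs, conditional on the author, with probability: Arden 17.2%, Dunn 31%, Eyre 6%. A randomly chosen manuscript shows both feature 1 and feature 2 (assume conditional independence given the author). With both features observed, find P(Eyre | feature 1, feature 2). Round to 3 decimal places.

Prior × likelihood for each hypothesis:
  Arden: 0.134 × 0.176 × 0.172 = 0.004056448
  Dunn: 0.5525 × 0.14 × 0.31 = 0.0239785
  Eyre: 0.3135 × 0.024 × 0.06 = 0.00045144
Normalizing constant = 0.028486388.
P(Eyre | evidence) = 0.00045144 / 0.028486388 ≈ 0.016.

0.016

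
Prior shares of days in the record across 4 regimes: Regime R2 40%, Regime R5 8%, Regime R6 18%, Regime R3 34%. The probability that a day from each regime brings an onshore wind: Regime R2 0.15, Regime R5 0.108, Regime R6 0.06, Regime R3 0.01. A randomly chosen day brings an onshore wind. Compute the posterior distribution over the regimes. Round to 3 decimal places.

By Bayes' rule, posterior ∝ prior × likelihood:
  Regime R2: 0.4 × 0.15 = 0.06
  Regime R5: 0.08 × 0.108 = 0.00864
  Regime R6: 0.18 × 0.06 = 0.0108
  Regime R3: 0.34 × 0.01 = 0.0034
Normalizing constant = 0.08284.
P(Regime R2 | onshore) = 0.06/0.08284 ≈ 0.724
P(Regime R5 | onshore) = 0.00864/0.08284 ≈ 0.104
P(Regime R6 | onshore) = 0.0108/0.08284 ≈ 0.130
P(Regime R3 | onshore) = 0.0034/0.08284 ≈ 0.041
(Check: 0.724+0.104+0.130+0.041 = 0.999.)

Regime R2 0.724, Regime R5 0.104, Regime R6 0.130, Regime R3 0.041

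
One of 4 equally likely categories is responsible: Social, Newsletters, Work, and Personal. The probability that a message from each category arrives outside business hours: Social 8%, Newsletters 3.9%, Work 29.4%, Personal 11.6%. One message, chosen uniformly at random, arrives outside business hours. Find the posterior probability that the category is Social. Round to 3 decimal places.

0.151

With a uniform prior (1/4 each), posterior ∝ likelihood:
  Social: 0.08
  Newsletters: 0.039
  Work: 0.294
  Personal: 0.116
Normalizing constant = 0.529.
P(Social | evidence) = 0.08 / 0.529 ≈ 0.151.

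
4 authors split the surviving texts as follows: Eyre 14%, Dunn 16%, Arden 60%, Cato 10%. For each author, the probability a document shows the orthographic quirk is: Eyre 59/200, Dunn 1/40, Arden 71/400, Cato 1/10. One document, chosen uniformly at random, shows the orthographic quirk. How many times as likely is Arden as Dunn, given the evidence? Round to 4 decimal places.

26.6250

By Bayes' rule, posterior ∝ prior × likelihood:
  Eyre: 0.14 × 0.295 = 0.0413
  Dunn: 0.16 × 0.025 = 0.004
  Arden: 0.6 × 0.1775 = 0.1065
  Cato: 0.1 × 0.1 = 0.01
Normalizing constant = 0.1618.
The ratio is 0.1065 / 0.004 (the normalizer cancels) = 26.6250.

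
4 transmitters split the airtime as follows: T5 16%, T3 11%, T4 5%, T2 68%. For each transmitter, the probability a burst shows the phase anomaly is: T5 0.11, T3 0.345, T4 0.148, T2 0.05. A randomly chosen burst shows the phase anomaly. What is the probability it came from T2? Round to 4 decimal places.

By Bayes' rule, posterior ∝ prior × likelihood:
  T5: 0.16 × 0.11 = 0.0176
  T3: 0.11 × 0.345 = 0.03795
  T4: 0.05 × 0.148 = 0.0074
  T2: 0.68 × 0.05 = 0.034
Normalizing constant = 0.09695.
P(T2 | evidence) = 0.034 / 0.09695 ≈ 0.3507.

0.3507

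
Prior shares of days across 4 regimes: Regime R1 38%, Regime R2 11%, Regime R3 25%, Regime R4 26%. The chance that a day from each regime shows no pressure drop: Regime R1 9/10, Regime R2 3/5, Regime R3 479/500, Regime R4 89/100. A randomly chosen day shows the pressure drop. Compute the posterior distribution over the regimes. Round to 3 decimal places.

Regime R1 0.314, Regime R2 0.363, Regime R3 0.087, Regime R4 0.236

Taking complements, P(drop | each) = Regime R1 0.1, Regime R2 0.4, Regime R3 0.042, Regime R4 0.11.
Compute prior × likelihood for every hypothesis:
  Regime R1: 0.38 × 0.1 = 0.038
  Regime R2: 0.11 × 0.4 = 0.044
  Regime R3: 0.25 × 0.042 = 0.0105
  Regime R4: 0.26 × 0.11 = 0.0286
Total = 0.1211.
P(Regime R1 | drop) = 0.038/0.1211 ≈ 0.314
P(Regime R2 | drop) = 0.044/0.1211 ≈ 0.363
P(Regime R3 | drop) = 0.0105/0.1211 ≈ 0.087
P(Regime R4 | drop) = 0.0286/0.1211 ≈ 0.236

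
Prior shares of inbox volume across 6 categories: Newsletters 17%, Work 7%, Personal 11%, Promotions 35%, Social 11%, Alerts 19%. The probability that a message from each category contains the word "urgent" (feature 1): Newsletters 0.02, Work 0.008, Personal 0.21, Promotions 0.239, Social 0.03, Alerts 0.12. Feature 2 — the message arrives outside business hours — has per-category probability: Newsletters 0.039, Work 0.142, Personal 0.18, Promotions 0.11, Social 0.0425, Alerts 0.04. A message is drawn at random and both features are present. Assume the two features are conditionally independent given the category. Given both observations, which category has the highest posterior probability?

Promotions

By Bayes' rule, posterior ∝ prior × likelihood:
  Newsletters: 0.17 × 0.02 × 0.039 = 0.0001326
  Work: 0.07 × 0.008 × 0.142 = 0.00007952
  Personal: 0.11 × 0.21 × 0.18 = 0.004158
  Promotions: 0.35 × 0.239 × 0.11 = 0.0092015
  Social: 0.11 × 0.03 × 0.0425 = 0.00014025
  Alerts: 0.19 × 0.12 × 0.04 = 0.000912
Normalizing constant = 0.01462387.
Largest term belongs to Promotions, so Promotions is most probable.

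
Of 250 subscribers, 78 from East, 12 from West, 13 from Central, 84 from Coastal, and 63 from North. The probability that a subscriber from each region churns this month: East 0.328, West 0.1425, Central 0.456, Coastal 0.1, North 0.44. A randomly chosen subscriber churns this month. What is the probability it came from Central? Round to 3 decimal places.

0.085

Unnormalized posteriors (prior × likelihood):
  East: 0.312 × 0.328 = 0.102336
  West: 0.048 × 0.1425 = 0.00684
  Central: 0.052 × 0.456 = 0.023712
  Coastal: 0.336 × 0.1 = 0.0336
  North: 0.252 × 0.44 = 0.11088
Sum = 0.277368.
P(Central | evidence) = 0.023712 / 0.277368 ≈ 0.085.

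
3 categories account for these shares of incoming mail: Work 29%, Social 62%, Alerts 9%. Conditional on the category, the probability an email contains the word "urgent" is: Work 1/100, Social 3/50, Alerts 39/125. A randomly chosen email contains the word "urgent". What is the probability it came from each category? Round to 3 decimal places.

Work 0.043, Social 0.546, Alerts 0.412

By Bayes' rule, posterior ∝ prior × likelihood:
  Work: 0.29 × 0.01 = 0.0029
  Social: 0.62 × 0.06 = 0.0372
  Alerts: 0.09 × 0.312 = 0.02808
Normalizing constant = 0.06818.
P(Work | urgent-flag) = 0.0029/0.06818 ≈ 0.043
P(Social | urgent-flag) = 0.0372/0.06818 ≈ 0.546
P(Alerts | urgent-flag) = 0.02808/0.06818 ≈ 0.412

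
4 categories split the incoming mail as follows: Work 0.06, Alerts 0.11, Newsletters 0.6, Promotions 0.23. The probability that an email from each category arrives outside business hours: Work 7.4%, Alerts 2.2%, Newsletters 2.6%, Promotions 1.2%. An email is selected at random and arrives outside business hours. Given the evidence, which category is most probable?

Unnormalized posteriors (prior × likelihood):
  Work: 0.06 × 0.074 = 0.00444
  Alerts: 0.11 × 0.022 = 0.00242
  Newsletters: 0.6 × 0.026 = 0.0156
  Promotions: 0.23 × 0.012 = 0.00276
Sum = 0.02522.
Largest term belongs to Newsletters, so Newsletters is most probable.

Newsletters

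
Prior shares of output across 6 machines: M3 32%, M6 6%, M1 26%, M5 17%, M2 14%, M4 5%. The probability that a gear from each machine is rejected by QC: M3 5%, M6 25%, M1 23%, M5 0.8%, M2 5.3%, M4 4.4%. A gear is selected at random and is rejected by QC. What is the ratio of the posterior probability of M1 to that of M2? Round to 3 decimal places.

8.059

Prior × likelihood for each hypothesis:
  M3: 0.32 × 0.05 = 0.016
  M6: 0.06 × 0.25 = 0.015
  M1: 0.26 × 0.23 = 0.0598
  M5: 0.17 × 0.008 = 0.00136
  M2: 0.14 × 0.053 = 0.00742
  M4: 0.05 × 0.044 = 0.0022
Total = 0.10178.
The ratio is 0.0598 / 0.00742 (the normalizer cancels) = 8.059.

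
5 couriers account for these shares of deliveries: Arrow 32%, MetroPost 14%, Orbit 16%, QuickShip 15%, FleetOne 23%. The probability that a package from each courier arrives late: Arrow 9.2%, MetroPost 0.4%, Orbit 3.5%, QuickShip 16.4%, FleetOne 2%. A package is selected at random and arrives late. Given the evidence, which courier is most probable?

Unnormalized posteriors (prior × likelihood):
  Arrow: 0.32 × 0.092 = 0.02944
  MetroPost: 0.14 × 0.004 = 0.00056
  Orbit: 0.16 × 0.035 = 0.0056
  QuickShip: 0.15 × 0.164 = 0.0246
  FleetOne: 0.23 × 0.02 = 0.0046
Sum = 0.0648.
Largest term belongs to Arrow, so Arrow is most probable.

Arrow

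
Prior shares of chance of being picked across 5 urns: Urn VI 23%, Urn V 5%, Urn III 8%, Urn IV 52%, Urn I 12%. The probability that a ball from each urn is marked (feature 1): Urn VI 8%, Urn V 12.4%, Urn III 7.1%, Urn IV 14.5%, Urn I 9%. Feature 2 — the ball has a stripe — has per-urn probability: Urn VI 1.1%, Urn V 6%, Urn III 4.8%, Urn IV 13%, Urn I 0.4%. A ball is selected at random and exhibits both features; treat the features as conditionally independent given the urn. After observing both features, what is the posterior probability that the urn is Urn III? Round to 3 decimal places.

Prior × likelihood for each hypothesis:
  Urn VI: 0.23 × 0.08 × 0.011 = 0.0002024
  Urn V: 0.05 × 0.124 × 0.06 = 0.000372
  Urn III: 0.08 × 0.071 × 0.048 = 0.00027264
  Urn IV: 0.52 × 0.145 × 0.13 = 0.009802
  Urn I: 0.12 × 0.09 × 0.004 = 0.0000432
Normalizing constant = 0.01069224.
P(Urn III | evidence) = 0.00027264 / 0.01069224 ≈ 0.025.

0.025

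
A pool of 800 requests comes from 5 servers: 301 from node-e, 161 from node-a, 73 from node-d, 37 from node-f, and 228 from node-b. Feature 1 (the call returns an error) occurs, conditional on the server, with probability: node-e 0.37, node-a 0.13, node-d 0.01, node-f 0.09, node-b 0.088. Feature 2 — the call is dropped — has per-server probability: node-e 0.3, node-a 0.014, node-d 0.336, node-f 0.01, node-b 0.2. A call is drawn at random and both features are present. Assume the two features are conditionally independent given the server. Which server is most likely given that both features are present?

Compute prior × likelihood for every hypothesis:
  node-e: 0.37625 × 0.37 × 0.3 = 0.04176375
  node-a: 0.20125 × 0.13 × 0.014 = 0.000366275
  node-d: 0.09125 × 0.01 × 0.336 = 0.0003066
  node-f: 0.04625 × 0.09 × 0.01 = 0.000041625
  node-b: 0.285 × 0.088 × 0.2 = 0.005016
Sum = 0.04749425.
Largest term belongs to node-e, so node-e is most probable.

node-e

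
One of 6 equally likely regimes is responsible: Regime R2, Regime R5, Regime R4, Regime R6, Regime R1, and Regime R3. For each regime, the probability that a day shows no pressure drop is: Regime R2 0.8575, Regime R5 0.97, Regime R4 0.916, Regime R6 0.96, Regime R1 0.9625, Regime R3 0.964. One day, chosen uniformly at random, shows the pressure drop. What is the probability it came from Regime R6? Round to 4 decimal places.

Taking complements, P(drop | each) = Regime R2 0.1425, Regime R5 0.03, Regime R4 0.084, Regime R6 0.04, Regime R1 0.0375, Regime R3 0.036.
Since the prior is uniform, the posterior is proportional to the likelihood:
  Regime R2: 0.1425
  Regime R5: 0.03
  Regime R4: 0.084
  Regime R6: 0.04
  Regime R1: 0.0375
  Regime R3: 0.036
Sum = 0.37.
P(Regime R6 | evidence) = 0.04 / 0.37 ≈ 0.1081.

0.1081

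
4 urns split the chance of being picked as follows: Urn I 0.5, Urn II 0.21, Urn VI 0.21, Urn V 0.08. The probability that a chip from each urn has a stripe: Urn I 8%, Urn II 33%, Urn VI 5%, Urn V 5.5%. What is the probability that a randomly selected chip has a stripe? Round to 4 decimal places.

Unnormalized posteriors (prior × likelihood):
  Urn I: 0.5 × 0.08 = 0.04
  Urn II: 0.21 × 0.33 = 0.0693
  Urn VI: 0.21 × 0.05 = 0.0105
  Urn V: 0.08 × 0.055 = 0.0044
P(striped) = 0.04 + 0.0693 + 0.0105 + 0.0044 = 0.1242 → 0.1242.

0.1242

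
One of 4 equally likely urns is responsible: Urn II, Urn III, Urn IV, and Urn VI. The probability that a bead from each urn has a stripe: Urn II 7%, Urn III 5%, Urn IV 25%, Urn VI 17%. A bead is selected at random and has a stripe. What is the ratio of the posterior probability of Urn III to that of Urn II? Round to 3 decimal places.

0.714

Since the prior is uniform, the posterior is proportional to the likelihood:
  Urn II: 0.07
  Urn III: 0.05
  Urn IV: 0.25
  Urn VI: 0.17
Sum = 0.54.
The ratio is 0.05 / 0.07 (the normalizer cancels) = 0.714.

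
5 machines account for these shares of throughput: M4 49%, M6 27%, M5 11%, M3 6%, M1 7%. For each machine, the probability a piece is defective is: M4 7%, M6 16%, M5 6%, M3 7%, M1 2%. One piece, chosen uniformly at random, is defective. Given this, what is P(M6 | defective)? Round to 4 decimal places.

0.4816

Unnormalized posteriors (prior × likelihood):
  M4: 0.49 × 0.07 = 0.0343
  M6: 0.27 × 0.16 = 0.0432
  M5: 0.11 × 0.06 = 0.0066
  M3: 0.06 × 0.07 = 0.0042
  M1: 0.07 × 0.02 = 0.0014
Normalizing constant = 0.0897.
P(M6 | evidence) = 0.0432 / 0.0897 ≈ 0.4816.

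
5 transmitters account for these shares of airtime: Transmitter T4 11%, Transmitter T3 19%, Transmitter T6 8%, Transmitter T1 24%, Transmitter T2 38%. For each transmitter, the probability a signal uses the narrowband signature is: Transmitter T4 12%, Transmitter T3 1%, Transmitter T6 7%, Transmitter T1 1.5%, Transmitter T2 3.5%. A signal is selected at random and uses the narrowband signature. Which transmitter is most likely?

Transmitter T2

Unnormalized posteriors (prior × likelihood):
  Transmitter T4: 0.11 × 0.12 = 0.0132
  Transmitter T3: 0.19 × 0.01 = 0.0019
  Transmitter T6: 0.08 × 0.07 = 0.0056
  Transmitter T1: 0.24 × 0.015 = 0.0036
  Transmitter T2: 0.38 × 0.035 = 0.0133
Sum = 0.0376.
Largest term belongs to Transmitter T2, so Transmitter T2 is most probable.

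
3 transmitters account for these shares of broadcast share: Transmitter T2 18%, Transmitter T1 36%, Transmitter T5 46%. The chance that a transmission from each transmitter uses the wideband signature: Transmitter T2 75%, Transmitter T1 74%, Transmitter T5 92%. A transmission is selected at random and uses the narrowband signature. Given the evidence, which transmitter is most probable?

Transmitter T1

Taking complements, P(narrowband | each) = Transmitter T2 0.25, Transmitter T1 0.26, Transmitter T5 0.08.
Unnormalized posteriors (prior × likelihood):
  Transmitter T2: 0.18 × 0.25 = 0.045
  Transmitter T1: 0.36 × 0.26 = 0.0936
  Transmitter T5: 0.46 × 0.08 = 0.0368
Total = 0.1754.
Largest term belongs to Transmitter T1, so Transmitter T1 is most probable.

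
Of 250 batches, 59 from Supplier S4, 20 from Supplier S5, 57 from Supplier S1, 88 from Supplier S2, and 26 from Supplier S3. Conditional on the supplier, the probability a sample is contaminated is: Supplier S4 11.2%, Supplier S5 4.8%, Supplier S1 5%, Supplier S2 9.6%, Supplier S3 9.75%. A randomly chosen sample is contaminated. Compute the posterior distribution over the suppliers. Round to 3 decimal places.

Supplier S4 0.309, Supplier S5 0.045, Supplier S1 0.133, Supplier S2 0.395, Supplier S3 0.118

Compute prior × likelihood for every hypothesis:
  Supplier S4: 0.236 × 0.112 = 0.026432
  Supplier S5: 0.08 × 0.048 = 0.00384
  Supplier S1: 0.228 × 0.05 = 0.0114
  Supplier S2: 0.352 × 0.096 = 0.033792
  Supplier S3: 0.104 × 0.0975 = 0.01014
Normalizing constant = 0.085604.
P(Supplier S4 | contaminated) = 0.026432/0.085604 ≈ 0.309
P(Supplier S5 | contaminated) = 0.00384/0.085604 ≈ 0.045
P(Supplier S1 | contaminated) = 0.0114/0.085604 ≈ 0.133
P(Supplier S2 | contaminated) = 0.033792/0.085604 ≈ 0.395
P(Supplier S3 | contaminated) = 0.01014/0.085604 ≈ 0.118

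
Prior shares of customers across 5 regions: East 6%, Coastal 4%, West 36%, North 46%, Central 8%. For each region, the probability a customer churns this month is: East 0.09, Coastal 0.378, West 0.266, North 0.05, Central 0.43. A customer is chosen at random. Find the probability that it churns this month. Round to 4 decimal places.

0.1737

Compute prior × likelihood for every hypothesis:
  East: 0.06 × 0.09 = 0.0054
  Coastal: 0.04 × 0.378 = 0.01512
  West: 0.36 × 0.266 = 0.09576
  North: 0.46 × 0.05 = 0.023
  Central: 0.08 × 0.43 = 0.0344
P(churn) = 0.0054 + 0.01512 + 0.09576 + 0.023 + 0.0344 = 0.17368 → 0.1737.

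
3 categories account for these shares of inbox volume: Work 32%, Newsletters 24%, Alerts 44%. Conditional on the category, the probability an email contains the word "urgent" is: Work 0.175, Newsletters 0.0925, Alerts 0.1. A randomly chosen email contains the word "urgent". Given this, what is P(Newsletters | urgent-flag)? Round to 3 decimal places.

Unnormalized posteriors (prior × likelihood):
  Work: 0.32 × 0.175 = 0.056
  Newsletters: 0.24 × 0.0925 = 0.0222
  Alerts: 0.44 × 0.1 = 0.044
Total = 0.1222.
P(Newsletters | evidence) = 0.0222 / 0.1222 ≈ 0.182.

0.182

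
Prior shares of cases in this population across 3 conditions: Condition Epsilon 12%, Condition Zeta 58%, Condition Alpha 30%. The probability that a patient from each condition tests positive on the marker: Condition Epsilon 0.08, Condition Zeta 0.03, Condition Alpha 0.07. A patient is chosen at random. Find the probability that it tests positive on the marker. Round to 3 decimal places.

0.048

By Bayes' rule, posterior ∝ prior × likelihood:
  Condition Epsilon: 0.12 × 0.08 = 0.0096
  Condition Zeta: 0.58 × 0.03 = 0.0174
  Condition Alpha: 0.3 × 0.07 = 0.021
P(marker-positive) = 0.0096 + 0.0174 + 0.021 = 0.048 → 0.048.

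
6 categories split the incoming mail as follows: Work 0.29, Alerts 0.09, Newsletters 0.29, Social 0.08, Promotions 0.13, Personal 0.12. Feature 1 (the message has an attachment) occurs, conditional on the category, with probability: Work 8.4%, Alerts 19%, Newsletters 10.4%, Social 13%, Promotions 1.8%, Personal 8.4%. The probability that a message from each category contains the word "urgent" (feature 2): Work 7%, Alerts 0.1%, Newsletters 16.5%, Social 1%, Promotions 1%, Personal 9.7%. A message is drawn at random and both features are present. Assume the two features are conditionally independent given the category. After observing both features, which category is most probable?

Unnormalized posteriors (prior × likelihood):
  Work: 0.29 × 0.084 × 0.07 = 0.0017052
  Alerts: 0.09 × 0.19 × 0.001 = 0.0000171
  Newsletters: 0.29 × 0.104 × 0.165 = 0.0049764
  Social: 0.08 × 0.13 × 0.01 = 0.000104
  Promotions: 0.13 × 0.018 × 0.01 = 0.0000234
  Personal: 0.12 × 0.084 × 0.097 = 0.00097776
Sum = 0.00780386.
Largest term belongs to Newsletters, so Newsletters is most probable.

Newsletters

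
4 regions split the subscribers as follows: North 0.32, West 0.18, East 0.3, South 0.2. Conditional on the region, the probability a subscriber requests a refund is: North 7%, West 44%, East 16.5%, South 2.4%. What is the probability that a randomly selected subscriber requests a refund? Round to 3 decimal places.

By Bayes' rule, posterior ∝ prior × likelihood:
  North: 0.32 × 0.07 = 0.0224
  West: 0.18 × 0.44 = 0.0792
  East: 0.3 × 0.165 = 0.0495
  South: 0.2 × 0.024 = 0.0048
P(refund) = 0.0224 + 0.0792 + 0.0495 + 0.0048 = 0.1559 → 0.156.

0.156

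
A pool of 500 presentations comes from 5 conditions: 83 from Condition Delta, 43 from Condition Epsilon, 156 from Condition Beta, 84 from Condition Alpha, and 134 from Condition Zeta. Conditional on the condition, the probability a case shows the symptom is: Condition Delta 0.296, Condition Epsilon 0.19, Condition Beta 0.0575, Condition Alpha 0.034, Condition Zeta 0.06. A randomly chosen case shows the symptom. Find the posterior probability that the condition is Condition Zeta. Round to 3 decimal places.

By Bayes' rule, posterior ∝ prior × likelihood:
  Condition Delta: 0.166 × 0.296 = 0.049136
  Condition Epsilon: 0.086 × 0.19 = 0.01634
  Condition Beta: 0.312 × 0.0575 = 0.01794
  Condition Alpha: 0.168 × 0.034 = 0.005712
  Condition Zeta: 0.268 × 0.06 = 0.01608
Normalizing constant = 0.105208.
P(Condition Zeta | evidence) = 0.01608 / 0.105208 ≈ 0.153.

0.153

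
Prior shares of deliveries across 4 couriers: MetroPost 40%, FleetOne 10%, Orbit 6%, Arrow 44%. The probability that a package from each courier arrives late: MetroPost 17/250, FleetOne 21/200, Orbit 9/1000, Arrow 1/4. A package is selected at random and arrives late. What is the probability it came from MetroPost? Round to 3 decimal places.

0.183

Compute prior × likelihood for every hypothesis:
  MetroPost: 0.4 × 0.068 = 0.0272
  FleetOne: 0.1 × 0.105 = 0.0105
  Orbit: 0.06 × 0.009 = 0.00054
  Arrow: 0.44 × 0.25 = 0.11
Total = 0.14824.
P(MetroPost | evidence) = 0.0272 / 0.14824 ≈ 0.183.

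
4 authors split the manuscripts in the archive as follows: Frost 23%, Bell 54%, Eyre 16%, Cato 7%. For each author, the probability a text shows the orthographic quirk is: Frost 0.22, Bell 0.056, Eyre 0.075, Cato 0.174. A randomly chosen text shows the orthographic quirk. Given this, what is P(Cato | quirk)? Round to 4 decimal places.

0.1160

Prior × likelihood for each hypothesis:
  Frost: 0.23 × 0.22 = 0.0506
  Bell: 0.54 × 0.056 = 0.03024
  Eyre: 0.16 × 0.075 = 0.012
  Cato: 0.07 × 0.174 = 0.01218
Total = 0.10502.
P(Cato | evidence) = 0.01218 / 0.10502 ≈ 0.1160.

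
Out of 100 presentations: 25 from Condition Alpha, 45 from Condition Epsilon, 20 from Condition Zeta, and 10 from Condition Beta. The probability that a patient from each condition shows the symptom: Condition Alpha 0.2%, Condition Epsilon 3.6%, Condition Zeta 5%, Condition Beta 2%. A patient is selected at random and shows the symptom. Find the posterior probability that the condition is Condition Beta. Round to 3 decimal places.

By Bayes' rule, posterior ∝ prior × likelihood:
  Condition Alpha: 0.25 × 0.002 = 0.0005
  Condition Epsilon: 0.45 × 0.036 = 0.0162
  Condition Zeta: 0.2 × 0.05 = 0.01
  Condition Beta: 0.1 × 0.02 = 0.002
Sum = 0.0287.
P(Condition Beta | evidence) = 0.002 / 0.0287 ≈ 0.070.

0.070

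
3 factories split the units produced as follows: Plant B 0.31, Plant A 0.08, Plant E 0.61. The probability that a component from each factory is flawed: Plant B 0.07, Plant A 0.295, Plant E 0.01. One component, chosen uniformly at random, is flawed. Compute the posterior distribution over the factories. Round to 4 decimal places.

Compute prior × likelihood for every hypothesis:
  Plant B: 0.31 × 0.07 = 0.0217
  Plant A: 0.08 × 0.295 = 0.0236
  Plant E: 0.61 × 0.01 = 0.0061
Normalizing constant = 0.0514.
P(Plant B | flawed) = 0.0217/0.0514 ≈ 0.4222
P(Plant A | flawed) = 0.0236/0.0514 ≈ 0.4591
P(Plant E | flawed) = 0.0061/0.0514 ≈ 0.1187

Plant B 0.4222, Plant A 0.4591, Plant E 0.1187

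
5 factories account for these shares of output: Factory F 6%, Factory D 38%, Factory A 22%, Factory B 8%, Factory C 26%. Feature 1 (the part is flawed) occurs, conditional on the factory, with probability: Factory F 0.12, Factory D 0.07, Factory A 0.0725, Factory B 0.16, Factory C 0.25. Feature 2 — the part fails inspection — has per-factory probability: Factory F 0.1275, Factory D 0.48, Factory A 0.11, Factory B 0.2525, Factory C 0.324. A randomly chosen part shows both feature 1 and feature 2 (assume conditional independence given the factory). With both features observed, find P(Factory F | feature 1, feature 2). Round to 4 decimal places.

Prior × likelihood for each hypothesis:
  Factory F: 0.06 × 0.12 × 0.1275 = 0.000918
  Factory D: 0.38 × 0.07 × 0.48 = 0.012768
  Factory A: 0.22 × 0.0725 × 0.11 = 0.0017545
  Factory B: 0.08 × 0.16 × 0.2525 = 0.003232
  Factory C: 0.26 × 0.25 × 0.324 = 0.02106
Sum = 0.0397325.
P(Factory F | evidence) = 0.000918 / 0.0397325 ≈ 0.0231.

0.0231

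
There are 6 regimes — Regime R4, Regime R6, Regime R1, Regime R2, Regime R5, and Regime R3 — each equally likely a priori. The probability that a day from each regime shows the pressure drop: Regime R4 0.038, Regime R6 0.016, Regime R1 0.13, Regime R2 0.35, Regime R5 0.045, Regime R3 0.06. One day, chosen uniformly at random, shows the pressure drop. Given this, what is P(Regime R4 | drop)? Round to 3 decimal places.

With a uniform prior (1/6 each), posterior ∝ likelihood:
  Regime R4: 0.038
  Regime R6: 0.016
  Regime R1: 0.13
  Regime R2: 0.35
  Regime R5: 0.045
  Regime R3: 0.06
Sum = 0.639.
P(Regime R4 | evidence) = 0.038 / 0.639 ≈ 0.059.

0.059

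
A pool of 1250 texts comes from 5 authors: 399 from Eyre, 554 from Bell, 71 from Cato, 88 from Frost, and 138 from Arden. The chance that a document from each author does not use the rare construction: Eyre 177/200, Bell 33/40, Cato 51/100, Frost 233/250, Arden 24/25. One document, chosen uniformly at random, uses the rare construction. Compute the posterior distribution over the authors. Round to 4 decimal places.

Taking complements, P(rare-form | each) = Eyre 0.115, Bell 0.175, Cato 0.49, Frost 0.068, Arden 0.04.
By Bayes' rule, posterior ∝ prior × likelihood:
  Eyre: 0.3192 × 0.115 = 0.036708
  Bell: 0.4432 × 0.175 = 0.07756
  Cato: 0.0568 × 0.49 = 0.027832
  Frost: 0.0704 × 0.068 = 0.0047872
  Arden: 0.1104 × 0.04 = 0.004416
Normalizing constant = 0.1513032.
P(Eyre | rare-form) = 0.036708/0.1513032 ≈ 0.2426
P(Bell | rare-form) = 0.07756/0.1513032 ≈ 0.5126
P(Cato | rare-form) = 0.027832/0.1513032 ≈ 0.1839
P(Frost | rare-form) = 0.0047872/0.1513032 ≈ 0.0316
P(Arden | rare-form) = 0.004416/0.1513032 ≈ 0.0292

Eyre 0.2426, Bell 0.5126, Cato 0.1839, Frost 0.0316, Arden 0.0292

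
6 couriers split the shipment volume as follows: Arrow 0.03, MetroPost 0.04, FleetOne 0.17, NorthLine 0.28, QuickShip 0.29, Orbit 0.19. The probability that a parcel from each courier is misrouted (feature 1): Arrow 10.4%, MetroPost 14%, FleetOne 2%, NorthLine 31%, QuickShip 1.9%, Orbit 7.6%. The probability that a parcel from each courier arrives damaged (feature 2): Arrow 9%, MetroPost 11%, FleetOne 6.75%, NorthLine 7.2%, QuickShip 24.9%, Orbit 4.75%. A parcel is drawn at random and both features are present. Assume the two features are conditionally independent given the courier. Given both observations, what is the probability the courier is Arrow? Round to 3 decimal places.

Unnormalized posteriors (prior × likelihood):
  Arrow: 0.03 × 0.104 × 0.09 = 0.0002808
  MetroPost: 0.04 × 0.14 × 0.11 = 0.000616
  FleetOne: 0.17 × 0.02 × 0.0675 = 0.0002295
  NorthLine: 0.28 × 0.31 × 0.072 = 0.0062496
  QuickShip: 0.29 × 0.019 × 0.249 = 0.00137199
  Orbit: 0.19 × 0.076 × 0.0475 = 0.0006859
Normalizing constant = 0.00943379.
P(Arrow | evidence) = 0.0002808 / 0.00943379 ≈ 0.030.

0.030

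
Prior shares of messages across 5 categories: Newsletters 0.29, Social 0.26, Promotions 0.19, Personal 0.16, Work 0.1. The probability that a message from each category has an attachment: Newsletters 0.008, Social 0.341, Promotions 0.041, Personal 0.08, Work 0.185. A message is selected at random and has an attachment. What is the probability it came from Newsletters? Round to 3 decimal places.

Compute prior × likelihood for every hypothesis:
  Newsletters: 0.29 × 0.008 = 0.00232
  Social: 0.26 × 0.341 = 0.08866
  Promotions: 0.19 × 0.041 = 0.00779
  Personal: 0.16 × 0.08 = 0.0128
  Work: 0.1 × 0.185 = 0.0185
Normalizing constant = 0.13007.
P(Newsletters | evidence) = 0.00232 / 0.13007 ≈ 0.018.

0.018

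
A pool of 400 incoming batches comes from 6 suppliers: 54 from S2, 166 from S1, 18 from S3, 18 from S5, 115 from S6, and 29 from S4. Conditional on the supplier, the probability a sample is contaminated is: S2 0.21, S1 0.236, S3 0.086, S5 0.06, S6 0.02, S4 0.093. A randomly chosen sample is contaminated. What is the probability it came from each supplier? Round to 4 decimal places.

Unnormalized posteriors (prior × likelihood):
  S2: 0.135 × 0.21 = 0.02835
  S1: 0.415 × 0.236 = 0.09794
  S3: 0.045 × 0.086 = 0.00387
  S5: 0.045 × 0.06 = 0.0027
  S6: 0.2875 × 0.02 = 0.00575
  S4: 0.0725 × 0.093 = 0.0067425
Sum = 0.1453525.
P(S2 | contaminated) = 0.02835/0.1453525 ≈ 0.1950
P(S1 | contaminated) = 0.09794/0.1453525 ≈ 0.6738
P(S3 | contaminated) = 0.00387/0.1453525 ≈ 0.0266
P(S5 | contaminated) = 0.0027/0.1453525 ≈ 0.0186
P(S6 | contaminated) = 0.00575/0.1453525 ≈ 0.0396
P(S4 | contaminated) = 0.0067425/0.1453525 ≈ 0.0464

S2 0.1950, S1 0.6738, S3 0.0266, S5 0.0186, S6 0.0396, S4 0.0464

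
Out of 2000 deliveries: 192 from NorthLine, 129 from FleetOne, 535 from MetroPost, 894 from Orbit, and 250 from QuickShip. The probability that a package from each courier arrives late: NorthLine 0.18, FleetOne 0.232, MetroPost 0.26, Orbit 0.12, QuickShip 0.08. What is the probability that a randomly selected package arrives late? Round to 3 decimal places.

0.165

Prior × likelihood for each hypothesis:
  NorthLine: 0.096 × 0.18 = 0.01728
  FleetOne: 0.0645 × 0.232 = 0.014964
  MetroPost: 0.2675 × 0.26 = 0.06955
  Orbit: 0.447 × 0.12 = 0.05364
  QuickShip: 0.125 × 0.08 = 0.01
P(late) = 0.01728 + 0.014964 + 0.06955 + 0.05364 + 0.01 = 0.165434 → 0.165.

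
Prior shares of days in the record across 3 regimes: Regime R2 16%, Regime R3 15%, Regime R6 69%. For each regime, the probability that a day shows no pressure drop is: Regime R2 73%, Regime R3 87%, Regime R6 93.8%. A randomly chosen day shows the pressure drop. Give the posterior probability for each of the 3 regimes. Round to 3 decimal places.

Taking complements, P(drop | each) = Regime R2 0.27, Regime R3 0.13, Regime R6 0.062.
Prior × likelihood for each hypothesis:
  Regime R2: 0.16 × 0.27 = 0.0432
  Regime R3: 0.15 × 0.13 = 0.0195
  Regime R6: 0.69 × 0.062 = 0.04278
Total = 0.10548.
P(Regime R2 | drop) = 0.0432/0.10548 ≈ 0.410
P(Regime R3 | drop) = 0.0195/0.10548 ≈ 0.185
P(Regime R6 | drop) = 0.04278/0.10548 ≈ 0.406
(Check: 0.410+0.185+0.406 = 1.001.)

Regime R2 0.410, Regime R3 0.185, Regime R6 0.406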